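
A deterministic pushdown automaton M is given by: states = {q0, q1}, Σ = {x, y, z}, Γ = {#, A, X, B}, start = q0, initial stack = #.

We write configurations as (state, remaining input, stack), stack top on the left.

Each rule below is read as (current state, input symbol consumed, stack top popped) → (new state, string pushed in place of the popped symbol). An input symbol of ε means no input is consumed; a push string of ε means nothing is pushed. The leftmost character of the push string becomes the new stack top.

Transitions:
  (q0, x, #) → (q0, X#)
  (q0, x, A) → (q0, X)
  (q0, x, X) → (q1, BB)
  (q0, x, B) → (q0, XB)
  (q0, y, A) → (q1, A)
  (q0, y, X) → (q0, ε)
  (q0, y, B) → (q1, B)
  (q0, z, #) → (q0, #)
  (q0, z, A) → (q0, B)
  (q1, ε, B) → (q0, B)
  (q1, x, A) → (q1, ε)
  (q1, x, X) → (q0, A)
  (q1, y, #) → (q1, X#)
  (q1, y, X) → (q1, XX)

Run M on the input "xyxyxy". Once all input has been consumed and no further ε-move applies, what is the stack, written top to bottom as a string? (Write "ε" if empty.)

#

(q0, xyxyxy, #)
  read x, top #: go to q0, push X# → (q0, yxyxy, X#)
  read y, top X: go to q0, push ε → (q0, xyxy, #)
  read x, top #: go to q0, push X# → (q0, yxy, X#)
  read y, top X: go to q0, push ε → (q0, xy, #)
  read x, top #: go to q0, push X# → (q0, y, X#)
  read y, top X: go to q0, push ε → (q0, ε, #)
All input consumed in state q0 with stack #.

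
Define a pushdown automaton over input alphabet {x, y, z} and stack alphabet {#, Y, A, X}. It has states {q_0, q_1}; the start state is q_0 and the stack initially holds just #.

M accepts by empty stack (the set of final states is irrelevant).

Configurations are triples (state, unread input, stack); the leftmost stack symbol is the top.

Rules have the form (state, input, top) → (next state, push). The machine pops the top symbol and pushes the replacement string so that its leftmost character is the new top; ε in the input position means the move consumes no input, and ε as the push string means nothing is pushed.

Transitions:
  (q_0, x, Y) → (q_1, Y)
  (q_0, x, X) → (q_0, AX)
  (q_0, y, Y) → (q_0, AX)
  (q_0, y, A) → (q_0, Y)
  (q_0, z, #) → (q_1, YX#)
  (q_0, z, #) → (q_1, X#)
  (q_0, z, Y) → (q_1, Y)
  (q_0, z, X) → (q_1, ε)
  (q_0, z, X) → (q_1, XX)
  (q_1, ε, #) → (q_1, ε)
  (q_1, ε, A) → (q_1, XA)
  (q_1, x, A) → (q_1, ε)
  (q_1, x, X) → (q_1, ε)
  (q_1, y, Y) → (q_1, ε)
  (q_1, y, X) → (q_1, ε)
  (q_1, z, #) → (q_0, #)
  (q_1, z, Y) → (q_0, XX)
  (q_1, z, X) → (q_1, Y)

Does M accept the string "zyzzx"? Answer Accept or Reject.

One accepting computation: (q_0, zyzzx, #) ⊢ (q_1, yzzx, X#) ⊢ (q_1, zzx, #) ⊢ (q_0, zx, #) ⊢ (q_1, x, X#) ⊢ (q_1, ε, #) ⊢ (q_1, ε, ε)
All input consumed and the stack is empty.

Accept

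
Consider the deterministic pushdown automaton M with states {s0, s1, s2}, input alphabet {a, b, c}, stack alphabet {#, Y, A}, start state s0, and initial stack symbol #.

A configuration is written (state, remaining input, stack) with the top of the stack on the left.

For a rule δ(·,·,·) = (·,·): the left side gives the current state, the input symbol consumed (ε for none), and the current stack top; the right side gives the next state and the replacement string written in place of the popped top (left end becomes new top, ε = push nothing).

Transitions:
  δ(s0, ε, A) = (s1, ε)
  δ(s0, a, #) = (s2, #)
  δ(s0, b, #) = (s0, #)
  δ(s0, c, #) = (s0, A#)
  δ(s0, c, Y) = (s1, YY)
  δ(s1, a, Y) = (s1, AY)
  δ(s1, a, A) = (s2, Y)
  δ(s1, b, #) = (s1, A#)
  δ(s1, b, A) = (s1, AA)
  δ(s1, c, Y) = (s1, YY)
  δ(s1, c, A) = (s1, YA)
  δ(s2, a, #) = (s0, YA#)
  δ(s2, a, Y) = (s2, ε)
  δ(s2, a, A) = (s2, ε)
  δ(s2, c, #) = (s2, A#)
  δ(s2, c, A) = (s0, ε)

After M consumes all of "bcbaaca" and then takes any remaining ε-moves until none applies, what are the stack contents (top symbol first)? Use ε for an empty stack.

(s0, bcbaaca, #)
  read b, top #: go to s0, push # → (s0, cbaaca, #)
  read c, top #: go to s0, push A# → (s0, baaca, A#)
  ε-move, top A: go to s1, push ε → (s1, baaca, #)
  read b, top #: go to s1, push A# → (s1, aaca, A#)
  read a, top A: go to s2, push Y → (s2, aca, Y#)
  read a, top Y: go to s2, push ε → (s2, ca, #)
  read c, top #: go to s2, push A# → (s2, a, A#)
  read a, top A: go to s2, push ε → (s2, ε, #)
All input consumed in state s2 with stack #.

#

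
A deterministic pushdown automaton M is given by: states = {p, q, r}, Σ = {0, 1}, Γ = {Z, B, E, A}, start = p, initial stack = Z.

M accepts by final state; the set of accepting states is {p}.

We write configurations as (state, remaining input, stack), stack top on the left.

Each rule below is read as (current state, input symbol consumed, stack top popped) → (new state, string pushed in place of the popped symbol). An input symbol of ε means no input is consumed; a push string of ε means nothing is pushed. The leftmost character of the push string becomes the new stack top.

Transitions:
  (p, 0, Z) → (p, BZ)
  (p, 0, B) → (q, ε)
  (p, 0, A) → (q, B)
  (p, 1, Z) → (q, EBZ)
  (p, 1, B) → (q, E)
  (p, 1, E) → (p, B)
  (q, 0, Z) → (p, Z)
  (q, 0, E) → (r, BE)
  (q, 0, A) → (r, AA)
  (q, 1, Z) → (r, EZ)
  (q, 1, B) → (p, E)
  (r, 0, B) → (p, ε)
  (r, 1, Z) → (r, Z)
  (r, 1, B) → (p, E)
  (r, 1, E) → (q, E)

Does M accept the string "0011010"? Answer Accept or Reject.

(p, 0011010, Z)
  read 0, top Z: go to p, push BZ → (p, 011010, BZ)
  read 0, top B: go to q, push ε → (q, 11010, Z)
  read 1, top Z: go to r, push EZ → (r, 1010, EZ)
  read 1, top E: go to q, push E → (q, 010, EZ)
  read 0, top E: go to r, push BE → (r, 10, BEZ)
  read 1, top B: go to p, push E → (p, 0, EEZ)
No transition applies at (p, 0, EEZ); input not fully consumed.

Reject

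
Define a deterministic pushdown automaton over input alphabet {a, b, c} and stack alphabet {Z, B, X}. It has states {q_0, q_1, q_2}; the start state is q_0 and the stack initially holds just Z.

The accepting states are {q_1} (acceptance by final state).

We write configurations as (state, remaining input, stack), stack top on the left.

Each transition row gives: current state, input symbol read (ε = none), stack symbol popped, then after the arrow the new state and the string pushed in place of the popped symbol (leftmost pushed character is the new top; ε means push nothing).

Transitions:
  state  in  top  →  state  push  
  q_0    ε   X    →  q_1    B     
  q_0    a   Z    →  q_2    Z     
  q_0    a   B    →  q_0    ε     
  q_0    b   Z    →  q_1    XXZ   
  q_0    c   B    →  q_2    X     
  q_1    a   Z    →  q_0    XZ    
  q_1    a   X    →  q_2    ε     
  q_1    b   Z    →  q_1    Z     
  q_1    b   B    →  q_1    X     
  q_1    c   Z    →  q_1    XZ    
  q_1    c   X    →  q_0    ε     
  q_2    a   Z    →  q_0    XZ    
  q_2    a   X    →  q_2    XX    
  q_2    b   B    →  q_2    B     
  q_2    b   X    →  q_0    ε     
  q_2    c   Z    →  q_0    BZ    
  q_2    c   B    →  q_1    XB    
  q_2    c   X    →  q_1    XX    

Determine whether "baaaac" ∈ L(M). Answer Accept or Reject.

Accept

(q_0, baaaac, Z) ⊢ (q_1, aaaac, XXZ) ⊢ (q_2, aaac, XZ) ⊢ (q_2, aac, XXZ) ⊢ (q_2, ac, XXXZ) ⊢ (q_2, c, XXXXZ) ⊢ (q_1, ε, XXXXXZ)
All input consumed; state q_1 ∈ F.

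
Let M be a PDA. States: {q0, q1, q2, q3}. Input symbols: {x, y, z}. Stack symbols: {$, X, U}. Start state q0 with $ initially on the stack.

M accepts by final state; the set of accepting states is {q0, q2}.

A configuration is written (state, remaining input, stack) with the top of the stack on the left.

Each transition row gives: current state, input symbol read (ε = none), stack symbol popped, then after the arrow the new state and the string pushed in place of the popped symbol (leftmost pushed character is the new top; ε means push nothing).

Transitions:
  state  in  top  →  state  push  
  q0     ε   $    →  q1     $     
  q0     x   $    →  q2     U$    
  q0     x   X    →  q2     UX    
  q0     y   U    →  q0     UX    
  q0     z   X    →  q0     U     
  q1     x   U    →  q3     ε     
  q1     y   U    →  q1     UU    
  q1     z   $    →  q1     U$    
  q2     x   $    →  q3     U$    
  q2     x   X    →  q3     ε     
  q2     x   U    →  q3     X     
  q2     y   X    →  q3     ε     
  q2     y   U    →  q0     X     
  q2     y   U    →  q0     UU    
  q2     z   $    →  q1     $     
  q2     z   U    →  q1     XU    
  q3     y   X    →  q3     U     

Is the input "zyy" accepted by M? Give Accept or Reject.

No computation consumes all input and reaches a final state.

Reject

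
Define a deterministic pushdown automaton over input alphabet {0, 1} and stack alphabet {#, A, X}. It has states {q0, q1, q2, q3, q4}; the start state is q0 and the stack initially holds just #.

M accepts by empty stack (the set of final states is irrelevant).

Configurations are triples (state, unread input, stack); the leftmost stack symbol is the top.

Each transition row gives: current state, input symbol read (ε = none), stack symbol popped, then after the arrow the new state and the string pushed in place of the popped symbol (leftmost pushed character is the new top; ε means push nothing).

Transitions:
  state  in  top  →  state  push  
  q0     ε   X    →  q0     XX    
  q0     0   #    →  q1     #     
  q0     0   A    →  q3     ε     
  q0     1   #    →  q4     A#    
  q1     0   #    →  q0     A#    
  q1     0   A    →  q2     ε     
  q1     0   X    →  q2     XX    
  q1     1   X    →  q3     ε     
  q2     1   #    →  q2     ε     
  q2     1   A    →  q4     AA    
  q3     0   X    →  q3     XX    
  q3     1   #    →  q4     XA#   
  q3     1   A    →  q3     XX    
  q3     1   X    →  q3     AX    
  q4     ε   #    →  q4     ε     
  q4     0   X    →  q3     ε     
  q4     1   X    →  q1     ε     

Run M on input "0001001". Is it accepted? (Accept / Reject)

Reject

(q0, 0001001, #)
  read 0, top #: go to q1, push # → (q1, 001001, #)
  read 0, top #: go to q0, push A# → (q0, 01001, A#)
  read 0, top A: go to q3, push ε → (q3, 1001, #)
  read 1, top #: go to q4, push XA# → (q4, 001, XA#)
  read 0, top X: go to q3, push ε → (q3, 01, A#)
No transition applies at (q3, 01, A#); input not fully consumed.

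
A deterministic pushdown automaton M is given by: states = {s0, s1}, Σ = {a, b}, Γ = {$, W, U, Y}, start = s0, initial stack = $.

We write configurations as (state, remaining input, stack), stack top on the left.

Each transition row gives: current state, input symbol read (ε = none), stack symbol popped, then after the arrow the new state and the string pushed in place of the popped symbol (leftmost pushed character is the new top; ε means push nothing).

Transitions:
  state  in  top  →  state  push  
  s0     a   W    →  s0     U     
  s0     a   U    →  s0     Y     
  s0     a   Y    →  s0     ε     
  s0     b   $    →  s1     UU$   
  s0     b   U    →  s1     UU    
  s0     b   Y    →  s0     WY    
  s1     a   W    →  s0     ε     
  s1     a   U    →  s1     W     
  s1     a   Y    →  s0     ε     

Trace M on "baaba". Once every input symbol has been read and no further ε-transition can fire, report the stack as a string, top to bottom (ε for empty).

(s0, baaba, $)
  read b, top $: go to s1, push UU$ → (s1, aaba, UU$)
  read a, top U: go to s1, push W → (s1, aba, WU$)
  read a, top W: go to s0, push ε → (s0, ba, U$)
  read b, top U: go to s1, push UU → (s1, a, UU$)
  read a, top U: go to s1, push W → (s1, ε, WU$)
All input consumed in state s1 with stack WU$.

WU$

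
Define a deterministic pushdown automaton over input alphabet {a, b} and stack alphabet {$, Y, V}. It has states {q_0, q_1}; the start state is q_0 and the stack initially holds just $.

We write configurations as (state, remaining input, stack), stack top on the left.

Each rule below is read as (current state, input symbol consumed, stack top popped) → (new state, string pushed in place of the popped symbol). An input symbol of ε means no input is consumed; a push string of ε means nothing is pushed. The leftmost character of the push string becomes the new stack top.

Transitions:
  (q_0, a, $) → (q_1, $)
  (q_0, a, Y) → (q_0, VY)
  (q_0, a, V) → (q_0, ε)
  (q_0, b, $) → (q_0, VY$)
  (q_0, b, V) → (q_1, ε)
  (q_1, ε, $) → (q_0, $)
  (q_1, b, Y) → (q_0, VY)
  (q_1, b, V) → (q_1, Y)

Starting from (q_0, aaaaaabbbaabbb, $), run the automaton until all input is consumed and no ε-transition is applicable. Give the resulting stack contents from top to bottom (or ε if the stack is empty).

(q_0, aaaaaabbbaabbb, $) ⊢ (q_1, aaaaabbbaabbb, $) ⊢ (q_0, aaaaabbbaabbb, $) ⊢ (q_1, aaaabbbaabbb, $) ⊢ (q_0, aaaabbbaabbb, $) ⊢ (q_1, aaabbbaabbb, $) ⊢ (q_0, aaabbbaabbb, $) ⊢ (q_1, aabbbaabbb, $) ⊢ (q_0, aabbbaabbb, $) ⊢ (q_1, abbbaabbb, $) ⊢ (q_0, abbbaabbb, $) ⊢ (q_1, bbbaabbb, $) ⊢ (q_0, bbbaabbb, $) ⊢ (q_0, bbaabbb, VY$) ⊢ (q_1, baabbb, Y$) ⊢ (q_0, aabbb, VY$) ⊢ (q_0, abbb, Y$) ⊢ (q_0, bbb, VY$) ⊢ (q_1, bb, Y$) ⊢ (q_0, b, VY$) ⊢ (q_1, ε, Y$)
All input consumed in state q_1 with stack Y$.

Y$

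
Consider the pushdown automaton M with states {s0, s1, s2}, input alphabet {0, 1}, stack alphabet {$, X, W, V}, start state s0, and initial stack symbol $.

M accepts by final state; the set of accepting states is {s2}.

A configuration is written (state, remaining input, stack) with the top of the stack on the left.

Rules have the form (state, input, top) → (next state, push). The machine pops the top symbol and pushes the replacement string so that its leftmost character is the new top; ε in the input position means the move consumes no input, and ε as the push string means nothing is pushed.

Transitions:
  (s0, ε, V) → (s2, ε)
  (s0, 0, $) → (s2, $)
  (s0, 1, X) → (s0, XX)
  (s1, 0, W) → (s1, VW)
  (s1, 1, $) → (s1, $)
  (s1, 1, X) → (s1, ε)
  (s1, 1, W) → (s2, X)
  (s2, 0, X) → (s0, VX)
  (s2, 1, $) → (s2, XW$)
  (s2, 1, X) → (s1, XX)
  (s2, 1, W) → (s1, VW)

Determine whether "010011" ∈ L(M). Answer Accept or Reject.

No computation consumes all input and reaches a final state.

Reject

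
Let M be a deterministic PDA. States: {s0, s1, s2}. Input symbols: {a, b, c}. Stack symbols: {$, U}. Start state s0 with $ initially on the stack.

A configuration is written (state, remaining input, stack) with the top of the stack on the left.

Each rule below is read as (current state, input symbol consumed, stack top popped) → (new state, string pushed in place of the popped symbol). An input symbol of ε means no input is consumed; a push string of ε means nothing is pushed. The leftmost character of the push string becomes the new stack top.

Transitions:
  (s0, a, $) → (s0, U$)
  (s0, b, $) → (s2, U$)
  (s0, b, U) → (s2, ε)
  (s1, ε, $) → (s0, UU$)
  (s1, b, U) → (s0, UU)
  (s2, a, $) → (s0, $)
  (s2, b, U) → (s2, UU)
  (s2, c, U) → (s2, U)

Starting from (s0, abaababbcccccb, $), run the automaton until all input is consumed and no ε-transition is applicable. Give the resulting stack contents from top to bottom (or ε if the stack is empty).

(s0, abaababbcccccb, $)
  read a, top $: go to s0, push U$ → (s0, baababbcccccb, U$)
  read b, top U: go to s2, push ε → (s2, aababbcccccb, $)
  read a, top $: go to s0, push $ → (s0, ababbcccccb, $)
  read a, top $: go to s0, push U$ → (s0, babbcccccb, U$)
  read b, top U: go to s2, push ε → (s2, abbcccccb, $)
  read a, top $: go to s0, push $ → (s0, bbcccccb, $)
  read b, top $: go to s2, push U$ → (s2, bcccccb, U$)
  read b, top U: go to s2, push UU → (s2, cccccb, UU$)
  read c, top U: go to s2, push U → (s2, ccccb, UU$)
  read c, top U: go to s2, push U → (s2, cccb, UU$)
  read c, top U: go to s2, push U → (s2, ccb, UU$)
  read c, top U: go to s2, push U → (s2, cb, UU$)
  read c, top U: go to s2, push U → (s2, b, UU$)
  read b, top U: go to s2, push UU → (s2, ε, UUU$)
All input consumed in state s2 with stack UUU$.

UUU$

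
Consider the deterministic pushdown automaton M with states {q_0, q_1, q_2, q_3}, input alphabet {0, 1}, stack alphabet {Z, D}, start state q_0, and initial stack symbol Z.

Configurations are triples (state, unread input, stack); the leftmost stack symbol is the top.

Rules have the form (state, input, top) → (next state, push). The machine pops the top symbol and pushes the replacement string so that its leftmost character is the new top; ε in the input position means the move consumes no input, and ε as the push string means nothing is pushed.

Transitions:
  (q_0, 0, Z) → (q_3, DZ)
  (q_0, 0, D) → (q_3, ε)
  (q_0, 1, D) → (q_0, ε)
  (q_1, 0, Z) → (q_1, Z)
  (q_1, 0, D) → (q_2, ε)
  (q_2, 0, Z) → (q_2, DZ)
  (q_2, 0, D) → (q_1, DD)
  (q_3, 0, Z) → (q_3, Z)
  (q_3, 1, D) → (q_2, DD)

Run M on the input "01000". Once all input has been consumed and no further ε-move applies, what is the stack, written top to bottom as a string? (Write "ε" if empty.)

(q_0, 01000, Z)
  read 0, top Z: go to q_3, push DZ → (q_3, 1000, DZ)
  read 1, top D: go to q_2, push DD → (q_2, 000, DDZ)
  read 0, top D: go to q_1, push DD → (q_1, 00, DDDZ)
  read 0, top D: go to q_2, push ε → (q_2, 0, DDZ)
  read 0, top D: go to q_1, push DD → (q_1, ε, DDDZ)
All input consumed in state q_1 with stack DDDZ.

DDDZ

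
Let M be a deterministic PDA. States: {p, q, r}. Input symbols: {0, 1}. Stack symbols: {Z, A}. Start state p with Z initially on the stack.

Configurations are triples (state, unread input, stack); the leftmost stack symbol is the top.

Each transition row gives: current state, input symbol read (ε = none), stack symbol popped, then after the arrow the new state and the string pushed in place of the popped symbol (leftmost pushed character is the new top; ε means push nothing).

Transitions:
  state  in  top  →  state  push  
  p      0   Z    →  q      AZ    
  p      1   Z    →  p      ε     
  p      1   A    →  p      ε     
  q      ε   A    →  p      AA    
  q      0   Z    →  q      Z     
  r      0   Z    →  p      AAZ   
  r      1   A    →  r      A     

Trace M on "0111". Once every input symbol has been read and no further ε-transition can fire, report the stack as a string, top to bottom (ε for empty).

ε

(p, 0111, Z)
  read 0, top Z: go to q, push AZ → (q, 111, AZ)
  ε-move, top A: go to p, push AA → (p, 111, AAZ)
  read 1, top A: go to p, push ε → (p, 11, AZ)
  read 1, top A: go to p, push ε → (p, 1, Z)
  read 1, top Z: go to p, push ε → (p, ε, ε)
All input consumed in state p with stack ε.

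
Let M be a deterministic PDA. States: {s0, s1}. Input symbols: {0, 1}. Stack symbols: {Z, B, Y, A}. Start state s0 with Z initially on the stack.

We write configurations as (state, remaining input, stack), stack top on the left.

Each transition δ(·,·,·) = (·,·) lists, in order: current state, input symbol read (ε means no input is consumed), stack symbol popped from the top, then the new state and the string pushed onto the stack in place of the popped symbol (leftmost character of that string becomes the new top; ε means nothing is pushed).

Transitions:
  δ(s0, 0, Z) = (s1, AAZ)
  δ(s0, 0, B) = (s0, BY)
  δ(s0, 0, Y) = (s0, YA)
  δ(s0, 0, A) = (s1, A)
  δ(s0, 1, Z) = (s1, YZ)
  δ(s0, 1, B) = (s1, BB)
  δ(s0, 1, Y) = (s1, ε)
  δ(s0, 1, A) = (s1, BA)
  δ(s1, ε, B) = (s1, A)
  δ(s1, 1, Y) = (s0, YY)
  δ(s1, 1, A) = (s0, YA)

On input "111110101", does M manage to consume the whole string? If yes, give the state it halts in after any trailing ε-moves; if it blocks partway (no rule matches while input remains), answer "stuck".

(s0, 111110101, Z) ⊢ (s1, 11110101, YZ) ⊢ (s0, 1110101, YYZ) ⊢ (s1, 110101, YZ) ⊢ (s0, 10101, YYZ) ⊢ (s1, 0101, YZ)
No transition for (s1, 0, top Y); M blocks with input 0101 remaining.

stuck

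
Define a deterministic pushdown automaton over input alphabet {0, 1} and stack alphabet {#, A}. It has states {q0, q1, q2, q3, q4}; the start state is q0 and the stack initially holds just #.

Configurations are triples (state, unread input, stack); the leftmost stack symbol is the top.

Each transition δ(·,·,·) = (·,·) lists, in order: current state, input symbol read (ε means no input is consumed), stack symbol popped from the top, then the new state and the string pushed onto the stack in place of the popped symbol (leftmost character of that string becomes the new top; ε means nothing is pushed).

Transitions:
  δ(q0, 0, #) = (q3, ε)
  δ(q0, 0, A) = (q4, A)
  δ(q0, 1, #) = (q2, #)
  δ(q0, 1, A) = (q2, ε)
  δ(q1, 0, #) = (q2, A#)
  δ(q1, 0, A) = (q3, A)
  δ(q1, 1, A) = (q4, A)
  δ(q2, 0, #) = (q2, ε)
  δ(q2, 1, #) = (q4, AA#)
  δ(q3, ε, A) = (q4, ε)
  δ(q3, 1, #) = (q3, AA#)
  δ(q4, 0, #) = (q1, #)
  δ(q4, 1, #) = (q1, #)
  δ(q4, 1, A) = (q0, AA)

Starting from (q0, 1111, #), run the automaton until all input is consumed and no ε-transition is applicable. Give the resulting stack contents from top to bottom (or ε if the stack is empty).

AA#

(q0, 1111, #)
  read 1, top #: go to q2, push # → (q2, 111, #)
  read 1, top #: go to q4, push AA# → (q4, 11, AA#)
  read 1, top A: go to q0, push AA → (q0, 1, AAA#)
  read 1, top A: go to q2, push ε → (q2, ε, AA#)
All input consumed in state q2 with stack AA#.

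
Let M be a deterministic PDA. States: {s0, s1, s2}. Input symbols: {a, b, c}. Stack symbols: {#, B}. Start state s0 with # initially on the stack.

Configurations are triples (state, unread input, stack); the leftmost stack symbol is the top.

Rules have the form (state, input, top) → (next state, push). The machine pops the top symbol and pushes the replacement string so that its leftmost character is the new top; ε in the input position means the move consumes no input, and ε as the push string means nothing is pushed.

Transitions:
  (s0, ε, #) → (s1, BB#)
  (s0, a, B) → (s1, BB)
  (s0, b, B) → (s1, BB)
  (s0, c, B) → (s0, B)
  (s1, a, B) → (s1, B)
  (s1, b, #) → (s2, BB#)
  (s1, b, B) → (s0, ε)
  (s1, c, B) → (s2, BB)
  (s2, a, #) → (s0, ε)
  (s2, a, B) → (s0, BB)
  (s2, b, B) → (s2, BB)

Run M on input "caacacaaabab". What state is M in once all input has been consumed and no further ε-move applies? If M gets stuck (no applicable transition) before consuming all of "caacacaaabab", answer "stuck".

(s0, caacacaaabab, #)
  ε-move, top #: go to s1, push BB# → (s1, caacacaaabab, BB#)
  read c, top B: go to s2, push BB → (s2, aacacaaabab, BBB#)
  read a, top B: go to s0, push BB → (s0, acacaaabab, BBBB#)
  read a, top B: go to s1, push BB → (s1, cacaaabab, BBBBB#)
  read c, top B: go to s2, push BB → (s2, acaaabab, BBBBBB#)
  read a, top B: go to s0, push BB → (s0, caaabab, BBBBBBB#)
  read c, top B: go to s0, push B → (s0, aaabab, BBBBBBB#)
  read a, top B: go to s1, push BB → (s1, aabab, BBBBBBBB#)
  read a, top B: go to s1, push B → (s1, abab, BBBBBBBB#)
  read a, top B: go to s1, push B → (s1, bab, BBBBBBBB#)
  read b, top B: go to s0, push ε → (s0, ab, BBBBBBB#)
  read a, top B: go to s1, push BB → (s1, b, BBBBBBBB#)
  read b, top B: go to s0, push ε → (s0, ε, BBBBBBB#)
All input consumed; M is in state s0.

s0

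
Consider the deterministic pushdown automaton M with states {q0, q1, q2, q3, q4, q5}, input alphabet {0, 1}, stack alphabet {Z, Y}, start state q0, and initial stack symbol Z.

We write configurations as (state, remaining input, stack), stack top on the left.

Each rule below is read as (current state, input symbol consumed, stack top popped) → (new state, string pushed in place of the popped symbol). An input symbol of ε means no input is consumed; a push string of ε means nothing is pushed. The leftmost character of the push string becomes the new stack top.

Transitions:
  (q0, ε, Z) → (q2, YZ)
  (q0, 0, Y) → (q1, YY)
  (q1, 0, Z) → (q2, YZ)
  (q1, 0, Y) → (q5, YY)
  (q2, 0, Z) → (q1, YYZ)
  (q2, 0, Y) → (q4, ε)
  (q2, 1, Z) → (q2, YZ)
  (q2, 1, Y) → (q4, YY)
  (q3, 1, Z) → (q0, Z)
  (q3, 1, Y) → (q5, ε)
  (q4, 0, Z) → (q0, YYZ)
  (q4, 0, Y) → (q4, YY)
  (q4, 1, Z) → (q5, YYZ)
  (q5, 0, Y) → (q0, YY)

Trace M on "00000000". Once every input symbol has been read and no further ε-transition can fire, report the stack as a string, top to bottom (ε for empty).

YYYYYYYYZ

(q0, 00000000, Z)
  ε-move, top Z: go to q2, push YZ → (q2, 00000000, YZ)
  read 0, top Y: go to q4, push ε → (q4, 0000000, Z)
  read 0, top Z: go to q0, push YYZ → (q0, 000000, YYZ)
  read 0, top Y: go to q1, push YY → (q1, 00000, YYYZ)
  read 0, top Y: go to q5, push YY → (q5, 0000, YYYYZ)
  read 0, top Y: go to q0, push YY → (q0, 000, YYYYYZ)
  read 0, top Y: go to q1, push YY → (q1, 00, YYYYYYZ)
  read 0, top Y: go to q5, push YY → (q5, 0, YYYYYYYZ)
  read 0, top Y: go to q0, push YY → (q0, ε, YYYYYYYYZ)
All input consumed in state q0 with stack YYYYYYYYZ.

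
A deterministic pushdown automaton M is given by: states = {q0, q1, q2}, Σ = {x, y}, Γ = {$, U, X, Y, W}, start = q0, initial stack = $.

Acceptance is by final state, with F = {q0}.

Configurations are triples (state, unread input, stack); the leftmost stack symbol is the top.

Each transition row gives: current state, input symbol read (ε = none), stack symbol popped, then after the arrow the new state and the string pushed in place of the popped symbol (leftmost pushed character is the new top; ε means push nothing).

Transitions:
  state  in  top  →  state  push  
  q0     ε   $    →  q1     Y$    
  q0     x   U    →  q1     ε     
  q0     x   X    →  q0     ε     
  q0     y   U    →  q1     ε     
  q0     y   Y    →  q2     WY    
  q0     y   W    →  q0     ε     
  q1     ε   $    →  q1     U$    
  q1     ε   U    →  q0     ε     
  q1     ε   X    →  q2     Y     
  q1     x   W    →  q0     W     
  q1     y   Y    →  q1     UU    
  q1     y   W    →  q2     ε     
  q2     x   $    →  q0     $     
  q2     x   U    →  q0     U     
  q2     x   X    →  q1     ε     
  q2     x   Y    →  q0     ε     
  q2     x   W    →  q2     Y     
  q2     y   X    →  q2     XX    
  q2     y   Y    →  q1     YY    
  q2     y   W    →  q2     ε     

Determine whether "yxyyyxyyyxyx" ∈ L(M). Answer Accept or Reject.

Accept

(q0, yxyyyxyyyxyx, $)
  ε-move, top $: go to q1, push Y$ → (q1, yxyyyxyyyxyx, Y$)
  read y, top Y: go to q1, push UU → (q1, xyyyxyyyxyx, UU$)
  ε-move, top U: go to q0, push ε → (q0, xyyyxyyyxyx, U$)
  read x, top U: go to q1, push ε → (q1, yyyxyyyxyx, $)
  ε-move, top $: go to q1, push U$ → (q1, yyyxyyyxyx, U$)
  ε-move, top U: go to q0, push ε → (q0, yyyxyyyxyx, $)
  ε-move, top $: go to q1, push Y$ → (q1, yyyxyyyxyx, Y$)
  read y, top Y: go to q1, push UU → (q1, yyxyyyxyx, UU$)
  ε-move, top U: go to q0, push ε → (q0, yyxyyyxyx, U$)
  read y, top U: go to q1, push ε → (q1, yxyyyxyx, $)
  ε-move, top $: go to q1, push U$ → (q1, yxyyyxyx, U$)
  ε-move, top U: go to q0, push ε → (q0, yxyyyxyx, $)
  ε-move, top $: go to q1, push Y$ → (q1, yxyyyxyx, Y$)
  read y, top Y: go to q1, push UU → (q1, xyyyxyx, UU$)
  ε-move, top U: go to q0, push ε → (q0, xyyyxyx, U$)
  read x, top U: go to q1, push ε → (q1, yyyxyx, $)
  ε-move, top $: go to q1, push U$ → (q1, yyyxyx, U$)
  ε-move, top U: go to q0, push ε → (q0, yyyxyx, $)
  ε-move, top $: go to q1, push Y$ → (q1, yyyxyx, Y$)
  read y, top Y: go to q1, push UU → (q1, yyxyx, UU$)
  ε-move, top U: go to q0, push ε → (q0, yyxyx, U$)
  read y, top U: go to q1, push ε → (q1, yxyx, $)
  ε-move, top $: go to q1, push U$ → (q1, yxyx, U$)
  ε-move, top U: go to q0, push ε → (q0, yxyx, $)
  ε-move, top $: go to q1, push Y$ → (q1, yxyx, Y$)
  read y, top Y: go to q1, push UU → (q1, xyx, UU$)
  ε-move, top U: go to q0, push ε → (q0, xyx, U$)
  read x, top U: go to q1, push ε → (q1, yx, $)
  ε-move, top $: go to q1, push U$ → (q1, yx, U$)
  ε-move, top U: go to q0, push ε → (q0, yx, $)
  ε-move, top $: go to q1, push Y$ → (q1, yx, Y$)
  read y, top Y: go to q1, push UU → (q1, x, UU$)
  ε-move, top U: go to q0, push ε → (q0, x, U$)
  read x, top U: go to q1, push ε → (q1, ε, $)
  ε-move, top $: go to q1, push U$ → (q1, ε, U$)
  ε-move, top U: go to q0, push ε → (q0, ε, $)
All input consumed; state q0 ∈ F.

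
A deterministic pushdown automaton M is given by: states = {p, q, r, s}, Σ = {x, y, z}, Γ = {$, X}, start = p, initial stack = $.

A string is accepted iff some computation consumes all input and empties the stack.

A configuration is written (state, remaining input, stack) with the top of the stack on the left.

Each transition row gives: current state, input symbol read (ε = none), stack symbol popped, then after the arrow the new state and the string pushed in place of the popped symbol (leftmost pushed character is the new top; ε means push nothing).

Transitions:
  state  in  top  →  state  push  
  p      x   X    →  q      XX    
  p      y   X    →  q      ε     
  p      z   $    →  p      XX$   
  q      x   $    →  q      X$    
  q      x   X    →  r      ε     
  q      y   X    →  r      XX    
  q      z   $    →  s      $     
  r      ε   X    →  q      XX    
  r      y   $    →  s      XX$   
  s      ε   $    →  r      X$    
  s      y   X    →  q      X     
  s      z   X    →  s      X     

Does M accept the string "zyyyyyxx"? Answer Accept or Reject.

Reject

(p, zyyyyyxx, $)
  read z, top $: go to p, push XX$ → (p, yyyyyxx, XX$)
  read y, top X: go to q, push ε → (q, yyyyxx, X$)
  read y, top X: go to r, push XX → (r, yyyxx, XX$)
  ε-move, top X: go to q, push XX → (q, yyyxx, XXX$)
  read y, top X: go to r, push XX → (r, yyxx, XXXX$)
  ε-move, top X: go to q, push XX → (q, yyxx, XXXXX$)
  read y, top X: go to r, push XX → (r, yxx, XXXXXX$)
  ε-move, top X: go to q, push XX → (q, yxx, XXXXXXX$)
  read y, top X: go to r, push XX → (r, xx, XXXXXXXX$)
  ε-move, top X: go to q, push XX → (q, xx, XXXXXXXXX$)
  read x, top X: go to r, push ε → (r, x, XXXXXXXX$)
  ε-move, top X: go to q, push XX → (q, x, XXXXXXXXX$)
  read x, top X: go to r, push ε → (r, ε, XXXXXXXX$)
  ε-move, top X: go to q, push XX → (q, ε, XXXXXXXXX$)
All input consumed; stack is XXXXXXXXX$, not empty, and no further ε-move applies.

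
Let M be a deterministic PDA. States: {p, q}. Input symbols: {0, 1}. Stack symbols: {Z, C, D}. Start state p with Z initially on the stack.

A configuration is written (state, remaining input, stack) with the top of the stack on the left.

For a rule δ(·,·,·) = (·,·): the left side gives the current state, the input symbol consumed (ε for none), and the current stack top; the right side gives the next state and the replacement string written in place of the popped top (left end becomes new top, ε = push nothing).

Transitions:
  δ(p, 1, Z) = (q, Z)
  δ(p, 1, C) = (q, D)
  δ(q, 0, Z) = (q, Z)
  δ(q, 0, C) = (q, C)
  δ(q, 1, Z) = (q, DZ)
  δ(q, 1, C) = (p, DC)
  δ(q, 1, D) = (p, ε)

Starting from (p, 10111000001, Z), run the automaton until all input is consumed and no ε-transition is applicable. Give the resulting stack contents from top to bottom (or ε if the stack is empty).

(p, 10111000001, Z) ⊢ (q, 0111000001, Z) ⊢ (q, 111000001, Z) ⊢ (q, 11000001, DZ) ⊢ (p, 1000001, Z) ⊢ (q, 000001, Z) ⊢ (q, 00001, Z) ⊢ (q, 0001, Z) ⊢ (q, 001, Z) ⊢ (q, 01, Z) ⊢ (q, 1, Z) ⊢ (q, ε, DZ)
All input consumed in state q with stack DZ.

DZ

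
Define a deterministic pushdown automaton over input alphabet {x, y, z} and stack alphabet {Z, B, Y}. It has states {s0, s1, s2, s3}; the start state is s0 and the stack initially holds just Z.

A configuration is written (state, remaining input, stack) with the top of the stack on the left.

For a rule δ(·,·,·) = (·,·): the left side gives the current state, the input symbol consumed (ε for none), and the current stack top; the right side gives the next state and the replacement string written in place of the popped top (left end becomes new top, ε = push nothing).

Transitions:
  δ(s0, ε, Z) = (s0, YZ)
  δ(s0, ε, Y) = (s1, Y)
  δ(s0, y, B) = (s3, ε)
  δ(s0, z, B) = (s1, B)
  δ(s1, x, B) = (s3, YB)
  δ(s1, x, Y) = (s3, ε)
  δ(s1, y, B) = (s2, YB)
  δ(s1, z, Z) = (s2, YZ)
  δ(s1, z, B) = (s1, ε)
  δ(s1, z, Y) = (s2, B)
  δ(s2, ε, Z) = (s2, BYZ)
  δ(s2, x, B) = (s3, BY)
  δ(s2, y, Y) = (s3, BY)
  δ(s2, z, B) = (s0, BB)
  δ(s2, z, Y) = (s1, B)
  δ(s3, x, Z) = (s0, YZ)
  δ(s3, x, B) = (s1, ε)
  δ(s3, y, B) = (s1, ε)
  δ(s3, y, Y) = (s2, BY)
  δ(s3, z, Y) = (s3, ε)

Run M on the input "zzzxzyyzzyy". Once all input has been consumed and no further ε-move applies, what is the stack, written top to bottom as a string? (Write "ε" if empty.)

(s0, zzzxzyyzzyy, Z)
  ε-move, top Z: go to s0, push YZ → (s0, zzzxzyyzzyy, YZ)
  ε-move, top Y: go to s1, push Y → (s1, zzzxzyyzzyy, YZ)
  read z, top Y: go to s2, push B → (s2, zzxzyyzzyy, BZ)
  read z, top B: go to s0, push BB → (s0, zxzyyzzyy, BBZ)
  read z, top B: go to s1, push B → (s1, xzyyzzyy, BBZ)
  read x, top B: go to s3, push YB → (s3, zyyzzyy, YBBZ)
  read z, top Y: go to s3, push ε → (s3, yyzzyy, BBZ)
  read y, top B: go to s1, push ε → (s1, yzzyy, BZ)
  read y, top B: go to s2, push YB → (s2, zzyy, YBZ)
  read z, top Y: go to s1, push B → (s1, zyy, BBZ)
  read z, top B: go to s1, push ε → (s1, yy, BZ)
  read y, top B: go to s2, push YB → (s2, y, YBZ)
  read y, top Y: go to s3, push BY → (s3, ε, BYBZ)
All input consumed in state s3 with stack BYBZ.

BYBZ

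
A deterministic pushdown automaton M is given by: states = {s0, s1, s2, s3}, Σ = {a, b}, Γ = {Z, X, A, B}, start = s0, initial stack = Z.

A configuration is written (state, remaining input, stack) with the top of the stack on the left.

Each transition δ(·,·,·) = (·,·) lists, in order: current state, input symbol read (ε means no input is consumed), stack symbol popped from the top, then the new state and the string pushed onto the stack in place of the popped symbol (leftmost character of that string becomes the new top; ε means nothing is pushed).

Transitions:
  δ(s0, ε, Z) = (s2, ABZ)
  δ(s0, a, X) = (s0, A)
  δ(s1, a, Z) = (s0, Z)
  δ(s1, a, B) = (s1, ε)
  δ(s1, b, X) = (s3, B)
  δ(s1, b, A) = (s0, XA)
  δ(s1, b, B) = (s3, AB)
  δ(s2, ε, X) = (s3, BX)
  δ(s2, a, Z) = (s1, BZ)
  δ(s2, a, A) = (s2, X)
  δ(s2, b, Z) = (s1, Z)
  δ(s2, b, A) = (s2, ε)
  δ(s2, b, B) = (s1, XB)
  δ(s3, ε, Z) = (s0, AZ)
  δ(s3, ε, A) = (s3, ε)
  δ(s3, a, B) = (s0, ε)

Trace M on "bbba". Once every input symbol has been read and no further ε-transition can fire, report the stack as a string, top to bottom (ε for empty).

BZ

(s0, bbba, Z)
  ε-move, top Z: go to s2, push ABZ → (s2, bbba, ABZ)
  read b, top A: go to s2, push ε → (s2, bba, BZ)
  read b, top B: go to s1, push XB → (s1, ba, XBZ)
  read b, top X: go to s3, push B → (s3, a, BBZ)
  read a, top B: go to s0, push ε → (s0, ε, BZ)
All input consumed in state s0 with stack BZ.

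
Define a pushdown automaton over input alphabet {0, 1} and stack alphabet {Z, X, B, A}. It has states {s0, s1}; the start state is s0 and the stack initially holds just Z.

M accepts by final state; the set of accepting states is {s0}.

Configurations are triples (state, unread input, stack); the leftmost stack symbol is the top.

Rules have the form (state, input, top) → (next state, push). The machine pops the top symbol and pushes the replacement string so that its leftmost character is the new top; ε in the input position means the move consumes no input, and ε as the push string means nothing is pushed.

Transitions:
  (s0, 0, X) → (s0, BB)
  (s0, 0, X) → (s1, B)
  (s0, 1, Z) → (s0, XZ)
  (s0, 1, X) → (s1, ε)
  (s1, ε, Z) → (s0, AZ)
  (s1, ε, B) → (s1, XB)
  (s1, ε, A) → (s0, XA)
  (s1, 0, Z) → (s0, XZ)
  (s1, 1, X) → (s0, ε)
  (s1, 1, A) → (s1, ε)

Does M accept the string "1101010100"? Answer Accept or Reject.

One accepting computation: (s0, 1101010100, Z) ⊢ (s0, 101010100, XZ) ⊢ (s1, 01010100, Z) ⊢ (s0, 1010100, XZ) ⊢ (s1, 010100, Z) ⊢ (s0, 10100, XZ) ⊢ (s1, 0100, Z) ⊢ (s0, 100, XZ) ⊢ (s1, 00, Z) ⊢ (s0, 0, XZ) ⊢ (s0, ε, BBZ)
All input consumed and state s0 ∈ F.

Accept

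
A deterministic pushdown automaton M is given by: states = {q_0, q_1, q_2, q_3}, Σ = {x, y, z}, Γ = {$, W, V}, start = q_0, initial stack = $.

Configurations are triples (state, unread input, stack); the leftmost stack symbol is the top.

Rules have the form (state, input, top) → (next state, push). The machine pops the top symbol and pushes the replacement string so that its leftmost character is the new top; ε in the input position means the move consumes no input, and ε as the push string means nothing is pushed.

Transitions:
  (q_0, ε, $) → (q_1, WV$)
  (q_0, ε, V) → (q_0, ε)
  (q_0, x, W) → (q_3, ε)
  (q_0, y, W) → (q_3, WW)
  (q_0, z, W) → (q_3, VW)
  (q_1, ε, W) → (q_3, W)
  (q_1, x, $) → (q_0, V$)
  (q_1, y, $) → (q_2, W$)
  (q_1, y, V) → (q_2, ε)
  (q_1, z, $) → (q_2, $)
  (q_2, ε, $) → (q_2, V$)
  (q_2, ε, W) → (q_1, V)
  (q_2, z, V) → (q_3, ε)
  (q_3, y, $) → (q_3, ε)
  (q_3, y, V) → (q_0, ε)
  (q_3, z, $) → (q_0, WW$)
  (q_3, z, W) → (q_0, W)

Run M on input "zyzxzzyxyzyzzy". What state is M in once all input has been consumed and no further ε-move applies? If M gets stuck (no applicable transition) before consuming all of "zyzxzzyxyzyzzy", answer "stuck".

(q_0, zyzxzzyxyzyzzy, $)
  ε-move, top $: go to q_1, push WV$ → (q_1, zyzxzzyxyzyzzy, WV$)
  ε-move, top W: go to q_3, push W → (q_3, zyzxzzyxyzyzzy, WV$)
  read z, top W: go to q_0, push W → (q_0, yzxzzyxyzyzzy, WV$)
  read y, top W: go to q_3, push WW → (q_3, zxzzyxyzyzzy, WWV$)
  read z, top W: go to q_0, push W → (q_0, xzzyxyzyzzy, WWV$)
  read x, top W: go to q_3, push ε → (q_3, zzyxyzyzzy, WV$)
  read z, top W: go to q_0, push W → (q_0, zyxyzyzzy, WV$)
  read z, top W: go to q_3, push VW → (q_3, yxyzyzzy, VWV$)
  read y, top V: go to q_0, push ε → (q_0, xyzyzzy, WV$)
  read x, top W: go to q_3, push ε → (q_3, yzyzzy, V$)
  read y, top V: go to q_0, push ε → (q_0, zyzzy, $)
  ε-move, top $: go to q_1, push WV$ → (q_1, zyzzy, WV$)
  ε-move, top W: go to q_3, push W → (q_3, zyzzy, WV$)
  read z, top W: go to q_0, push W → (q_0, yzzy, WV$)
  read y, top W: go to q_3, push WW → (q_3, zzy, WWV$)
  read z, top W: go to q_0, push W → (q_0, zy, WWV$)
  read z, top W: go to q_3, push VW → (q_3, y, VWWV$)
  read y, top V: go to q_0, push ε → (q_0, ε, WWV$)
All input consumed; M is in state q_0.

q_0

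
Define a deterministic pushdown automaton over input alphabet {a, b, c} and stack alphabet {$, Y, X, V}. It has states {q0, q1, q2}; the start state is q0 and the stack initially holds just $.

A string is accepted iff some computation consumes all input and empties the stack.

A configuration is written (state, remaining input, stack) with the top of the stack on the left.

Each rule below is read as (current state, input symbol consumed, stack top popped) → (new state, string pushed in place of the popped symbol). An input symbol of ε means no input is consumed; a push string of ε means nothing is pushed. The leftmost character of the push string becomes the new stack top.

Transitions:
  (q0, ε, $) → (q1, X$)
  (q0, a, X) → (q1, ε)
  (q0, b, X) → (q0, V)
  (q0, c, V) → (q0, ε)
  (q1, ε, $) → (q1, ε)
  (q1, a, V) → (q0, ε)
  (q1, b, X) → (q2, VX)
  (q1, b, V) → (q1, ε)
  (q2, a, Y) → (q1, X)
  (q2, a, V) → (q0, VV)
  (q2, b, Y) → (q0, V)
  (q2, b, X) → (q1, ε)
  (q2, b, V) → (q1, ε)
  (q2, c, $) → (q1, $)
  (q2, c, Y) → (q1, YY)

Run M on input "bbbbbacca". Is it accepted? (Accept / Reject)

Accept

(q0, bbbbbacca, $) ⊢ (q1, bbbbbacca, X$) ⊢ (q2, bbbbacca, VX$) ⊢ (q1, bbbacca, X$) ⊢ (q2, bbacca, VX$) ⊢ (q1, bacca, X$) ⊢ (q2, acca, VX$) ⊢ (q0, cca, VVX$) ⊢ (q0, ca, VX$) ⊢ (q0, a, X$) ⊢ (q1, ε, $) ⊢ (q1, ε, ε)
All input consumed and the stack is empty.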